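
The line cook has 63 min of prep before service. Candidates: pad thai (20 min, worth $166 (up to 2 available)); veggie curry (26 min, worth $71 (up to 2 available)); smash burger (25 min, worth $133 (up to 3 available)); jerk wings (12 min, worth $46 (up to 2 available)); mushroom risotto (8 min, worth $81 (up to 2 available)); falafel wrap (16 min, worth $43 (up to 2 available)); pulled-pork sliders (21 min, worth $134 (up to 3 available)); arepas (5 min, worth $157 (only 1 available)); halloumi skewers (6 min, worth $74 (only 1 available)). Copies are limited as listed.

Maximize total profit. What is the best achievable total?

651

Taking the top-ratio dishes first gives pad thai + jerk wings + 2×mushroom risotto + arepas + halloumi skewers for 605 (59 min).
The 18 min tied up in jerk wings and halloumi skewers is better spent on pad thai — total rises to 651 (61 min).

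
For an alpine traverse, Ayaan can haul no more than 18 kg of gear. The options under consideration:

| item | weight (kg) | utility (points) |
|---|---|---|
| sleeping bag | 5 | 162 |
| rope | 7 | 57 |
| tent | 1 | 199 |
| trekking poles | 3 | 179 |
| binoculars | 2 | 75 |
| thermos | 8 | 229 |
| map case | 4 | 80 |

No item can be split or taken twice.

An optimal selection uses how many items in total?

The maximum utility within 18 kg is 769.
sleeping bag + tent + trekking poles + thermos hits 769 at 17 kg.
All optima have 4 items.

4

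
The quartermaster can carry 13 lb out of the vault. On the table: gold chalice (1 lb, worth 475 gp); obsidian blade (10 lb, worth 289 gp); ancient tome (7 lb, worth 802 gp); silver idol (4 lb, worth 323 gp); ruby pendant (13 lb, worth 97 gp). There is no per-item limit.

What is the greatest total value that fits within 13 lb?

Taking 13×gold chalice: 13 lb used, 6175 in value.
That's the maximum — no swap from here does better than 6175.

6175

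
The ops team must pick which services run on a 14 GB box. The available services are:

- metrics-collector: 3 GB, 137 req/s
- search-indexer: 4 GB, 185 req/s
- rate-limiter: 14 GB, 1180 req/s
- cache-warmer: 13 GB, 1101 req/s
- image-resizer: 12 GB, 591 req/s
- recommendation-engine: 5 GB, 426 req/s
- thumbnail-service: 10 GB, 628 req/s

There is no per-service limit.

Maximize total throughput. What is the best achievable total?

1180

Ranking by ratio (throughput/GB): recommendation-engine 85.20, cache-warmer 84.69, rate-limiter 84.29, thumbnail-service 62.80.
Greedy by ratio would take search-indexer + 2×recommendation-engine: 14 GB used, total 1037.
The 14 GB tied up in search-indexer and 2×recommendation-engine is better spent on rate-limiter — total rises to 1180 (14 GB).
No other feasible combination exceeds 1180.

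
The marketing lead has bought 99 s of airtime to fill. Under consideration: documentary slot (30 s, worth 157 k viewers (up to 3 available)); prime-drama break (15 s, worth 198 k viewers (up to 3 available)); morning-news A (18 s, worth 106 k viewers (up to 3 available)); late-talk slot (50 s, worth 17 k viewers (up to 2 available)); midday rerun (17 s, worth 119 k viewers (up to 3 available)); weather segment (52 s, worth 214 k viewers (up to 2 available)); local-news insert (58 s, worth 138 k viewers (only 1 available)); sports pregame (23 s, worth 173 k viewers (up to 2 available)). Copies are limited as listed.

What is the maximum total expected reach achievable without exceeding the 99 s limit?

951

Taking the top-ratio spots first gives 3×prime-drama break + 2×sports pregame for 940 (91 s).
Dropping 2×sports pregame frees 46 s; slotting in 3×midday rerun (51 s) lifts the total to 951 at 96 s.
The spare 3 s is too small for any remaining spot, and no exchange beats 951.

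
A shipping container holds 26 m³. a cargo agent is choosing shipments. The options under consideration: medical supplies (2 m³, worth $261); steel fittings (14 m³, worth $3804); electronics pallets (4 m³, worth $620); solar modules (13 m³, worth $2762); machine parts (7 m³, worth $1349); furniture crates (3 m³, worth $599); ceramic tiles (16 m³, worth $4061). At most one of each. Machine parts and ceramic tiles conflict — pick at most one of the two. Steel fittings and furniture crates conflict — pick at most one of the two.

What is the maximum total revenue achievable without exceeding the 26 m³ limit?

Steel fittings + electronics pallets + machine parts uses 25 of the 26 m³ and totals 5773.

5773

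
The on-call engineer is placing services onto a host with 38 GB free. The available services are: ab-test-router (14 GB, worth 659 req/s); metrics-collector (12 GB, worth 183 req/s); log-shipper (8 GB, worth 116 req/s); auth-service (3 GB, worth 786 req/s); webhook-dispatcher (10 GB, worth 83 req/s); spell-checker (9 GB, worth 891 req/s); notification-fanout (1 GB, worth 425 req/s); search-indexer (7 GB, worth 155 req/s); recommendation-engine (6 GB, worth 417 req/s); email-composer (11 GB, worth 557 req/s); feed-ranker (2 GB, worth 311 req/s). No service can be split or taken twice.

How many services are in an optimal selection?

Optimal total is 3489.
For example ab-test-router + auth-service + spell-checker + notification-fanout + recommendation-engine + feed-ranker achieves it, using 35 GB.
All optima have 6 services.

6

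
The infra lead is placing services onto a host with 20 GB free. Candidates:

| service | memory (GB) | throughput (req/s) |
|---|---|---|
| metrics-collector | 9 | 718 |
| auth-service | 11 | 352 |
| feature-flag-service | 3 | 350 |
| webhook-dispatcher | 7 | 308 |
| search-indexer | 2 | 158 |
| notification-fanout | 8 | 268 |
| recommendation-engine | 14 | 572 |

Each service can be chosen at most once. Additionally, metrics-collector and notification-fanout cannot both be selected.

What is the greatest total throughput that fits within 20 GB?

1376

A density-first pass picks metrics-collector + feature-flag-service + search-indexer — 1226 at 14 GB.
The 2 GB tied up in search-indexer is better spent on webhook-dispatcher — total rises to 1376 (19 GB).
The closest alternative, metrics-collector + feature-flag-service + search-indexer, reaches only 1226.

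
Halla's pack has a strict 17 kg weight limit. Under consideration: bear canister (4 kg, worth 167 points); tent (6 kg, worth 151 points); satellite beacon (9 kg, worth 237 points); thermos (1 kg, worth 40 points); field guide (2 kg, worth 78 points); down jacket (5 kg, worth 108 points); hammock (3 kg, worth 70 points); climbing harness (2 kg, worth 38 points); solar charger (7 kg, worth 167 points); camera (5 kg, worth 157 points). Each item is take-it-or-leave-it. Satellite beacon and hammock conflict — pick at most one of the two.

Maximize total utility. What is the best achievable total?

Greedy by ratio would take bear canister + thermos + field guide + hammock + climbing harness + camera: 17 kg used, total 550.
The 6 kg tied up in thermos and hammock and climbing harness is better spent on tent — total rises to 553 (17 kg).
Runner-up bear canister + thermos + field guide + down jacket + camera tops out at 550.

553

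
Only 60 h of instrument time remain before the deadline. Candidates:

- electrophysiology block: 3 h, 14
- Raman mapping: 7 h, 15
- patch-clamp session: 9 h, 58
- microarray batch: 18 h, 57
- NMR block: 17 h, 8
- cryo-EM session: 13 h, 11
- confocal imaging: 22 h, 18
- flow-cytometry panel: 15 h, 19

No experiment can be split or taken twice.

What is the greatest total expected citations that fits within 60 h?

163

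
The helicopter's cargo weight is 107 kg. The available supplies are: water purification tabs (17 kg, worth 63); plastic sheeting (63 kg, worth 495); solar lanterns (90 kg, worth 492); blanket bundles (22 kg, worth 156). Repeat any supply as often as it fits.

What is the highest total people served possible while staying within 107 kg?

807

Ranking by ratio (people served/kg): plastic sheeting 7.86, blanket bundles 7.09, solar lanterns 5.47, water purification tabs 3.71.
The ratio ordering already packs tightly: plastic sheeting + 2×blanket bundles, 107 kg, 807.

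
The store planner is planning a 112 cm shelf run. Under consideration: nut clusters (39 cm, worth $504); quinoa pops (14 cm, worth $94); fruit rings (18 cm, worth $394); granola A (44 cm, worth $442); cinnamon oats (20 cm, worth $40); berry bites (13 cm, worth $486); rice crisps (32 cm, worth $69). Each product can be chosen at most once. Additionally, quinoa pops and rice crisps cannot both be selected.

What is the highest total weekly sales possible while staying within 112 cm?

1526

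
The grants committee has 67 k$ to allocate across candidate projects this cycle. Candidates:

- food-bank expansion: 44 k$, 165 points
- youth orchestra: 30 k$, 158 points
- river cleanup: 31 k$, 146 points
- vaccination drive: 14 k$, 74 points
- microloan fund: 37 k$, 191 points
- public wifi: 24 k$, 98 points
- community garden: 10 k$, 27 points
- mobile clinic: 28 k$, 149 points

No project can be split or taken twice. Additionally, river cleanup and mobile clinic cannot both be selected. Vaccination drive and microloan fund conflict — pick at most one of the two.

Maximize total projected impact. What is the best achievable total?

349

Taking the top-ratio projects first gives vaccination drive + public wifi + mobile clinic for 321 (66 k$).
A better packing is youth orchestra + microloan fund: 67 k$, total 349.
Runner-up microloan fund + mobile clinic tops out at 340.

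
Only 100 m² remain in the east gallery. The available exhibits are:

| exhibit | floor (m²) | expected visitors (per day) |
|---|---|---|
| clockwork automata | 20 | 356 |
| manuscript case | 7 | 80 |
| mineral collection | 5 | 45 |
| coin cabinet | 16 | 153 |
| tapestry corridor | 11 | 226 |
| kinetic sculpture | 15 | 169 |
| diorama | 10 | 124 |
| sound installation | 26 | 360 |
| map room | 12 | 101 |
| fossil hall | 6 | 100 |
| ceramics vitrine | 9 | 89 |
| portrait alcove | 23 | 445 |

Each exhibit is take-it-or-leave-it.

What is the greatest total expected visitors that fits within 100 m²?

1621

Greedy by ratio would take clockwork automata + tapestry corridor + diorama + sound installation + fossil hall + portrait alcove: 96 m² used, total 1611.
Replace diorama with mineral collection + ceramics vitrine: the trade gains 10 net, giving 1621 at 100 m².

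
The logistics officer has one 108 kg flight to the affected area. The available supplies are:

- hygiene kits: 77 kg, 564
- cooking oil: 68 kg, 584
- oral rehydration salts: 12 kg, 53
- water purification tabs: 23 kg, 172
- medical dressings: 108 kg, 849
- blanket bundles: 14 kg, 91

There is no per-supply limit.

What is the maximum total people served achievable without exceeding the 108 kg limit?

849

Taking the top-ratio supplies first gives cooking oil + water purification tabs + blanket bundles for 847 (105 kg).
Dropping cooking oil and water purification tabs and blanket bundles frees 105 kg; slotting in medical dressings (108 kg) lifts the total to 849 at 108 kg.
Nothing else within 108 kg beats 849.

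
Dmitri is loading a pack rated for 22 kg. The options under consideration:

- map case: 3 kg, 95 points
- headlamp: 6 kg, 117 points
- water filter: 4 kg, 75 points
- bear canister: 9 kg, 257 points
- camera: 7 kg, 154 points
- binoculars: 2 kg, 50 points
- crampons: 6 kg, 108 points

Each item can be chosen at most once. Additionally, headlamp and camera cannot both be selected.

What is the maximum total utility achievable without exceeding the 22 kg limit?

556

By utility per kg: map case 31.67, bear canister 28.56, binoculars 25.00, camera 22.00 lead.
Taking map case + bear canister + camera + binoculars: 21 kg used, 556 in utility.
The closest alternative, map case + headlamp + water filter + bear canister, reaches only 544.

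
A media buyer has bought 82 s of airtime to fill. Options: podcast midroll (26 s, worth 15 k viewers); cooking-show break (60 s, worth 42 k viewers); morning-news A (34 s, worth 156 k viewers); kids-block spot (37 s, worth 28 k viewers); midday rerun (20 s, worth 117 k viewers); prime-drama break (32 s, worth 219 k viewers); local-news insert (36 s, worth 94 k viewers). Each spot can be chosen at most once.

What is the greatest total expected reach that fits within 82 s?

Filling by ratio: podcast midroll + midday rerun + prime-drama break for 351, with 4 s left unused.
The 46 s tied up in podcast midroll and midday rerun is better spent on morning-news A — total rises to 375 (66 s).

375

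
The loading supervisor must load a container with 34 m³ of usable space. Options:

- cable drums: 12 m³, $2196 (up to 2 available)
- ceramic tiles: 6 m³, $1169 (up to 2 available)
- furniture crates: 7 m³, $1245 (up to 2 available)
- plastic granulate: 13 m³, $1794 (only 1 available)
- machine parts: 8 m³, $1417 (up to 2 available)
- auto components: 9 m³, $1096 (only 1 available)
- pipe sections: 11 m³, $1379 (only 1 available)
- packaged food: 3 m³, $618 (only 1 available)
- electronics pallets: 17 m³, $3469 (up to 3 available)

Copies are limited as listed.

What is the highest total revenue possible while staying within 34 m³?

Filling by ratio: 2×ceramic tiles + packaged food + electronics pallets for 6425, with 2 m³ left unused.
The 15 m³ tied up in 2×ceramic tiles and packaged food is better spent on electronics pallets — total rises to 6938 (34 m³).
Every other selection either busts 34 m³ or exceeds an availability limit or fails to beat 6938.

6938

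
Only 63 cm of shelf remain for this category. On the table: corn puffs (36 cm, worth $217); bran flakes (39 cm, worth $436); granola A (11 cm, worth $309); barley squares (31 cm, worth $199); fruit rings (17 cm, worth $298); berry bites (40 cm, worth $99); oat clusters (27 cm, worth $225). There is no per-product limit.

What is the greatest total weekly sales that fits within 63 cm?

Best packing: 5×granola A — 55 cm, 1545 total.

1545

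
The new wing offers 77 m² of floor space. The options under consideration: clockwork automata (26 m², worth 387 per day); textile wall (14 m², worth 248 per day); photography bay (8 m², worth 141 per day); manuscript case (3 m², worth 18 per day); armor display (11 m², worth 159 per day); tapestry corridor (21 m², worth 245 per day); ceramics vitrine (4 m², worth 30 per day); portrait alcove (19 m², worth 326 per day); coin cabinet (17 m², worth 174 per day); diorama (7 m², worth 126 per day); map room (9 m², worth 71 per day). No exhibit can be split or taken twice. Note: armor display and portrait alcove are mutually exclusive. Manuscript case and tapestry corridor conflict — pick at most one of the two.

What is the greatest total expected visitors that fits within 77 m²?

Best packing: clockwork automata + textile wall + photography bay + manuscript case + portrait alcove + diorama — 77 m², 1246 total.

1246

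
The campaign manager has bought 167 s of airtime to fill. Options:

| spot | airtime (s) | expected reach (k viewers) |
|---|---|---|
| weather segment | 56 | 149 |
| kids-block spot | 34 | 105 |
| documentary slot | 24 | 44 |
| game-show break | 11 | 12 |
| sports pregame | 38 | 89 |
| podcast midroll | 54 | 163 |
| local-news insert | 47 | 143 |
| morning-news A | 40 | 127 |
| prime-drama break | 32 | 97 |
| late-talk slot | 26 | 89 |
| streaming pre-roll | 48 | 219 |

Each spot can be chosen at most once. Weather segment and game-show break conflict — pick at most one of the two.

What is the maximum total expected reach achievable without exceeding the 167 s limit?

586

The ratio heuristic lands on kids-block spot + game-show break + morning-news A + late-talk slot + streaming pre-roll (552) but leaves 8 s idle.
A better packing is local-news insert + morning-news A + prime-drama break + streaming pre-roll: 167 s, total 586.
No other feasible combination exceeds 586.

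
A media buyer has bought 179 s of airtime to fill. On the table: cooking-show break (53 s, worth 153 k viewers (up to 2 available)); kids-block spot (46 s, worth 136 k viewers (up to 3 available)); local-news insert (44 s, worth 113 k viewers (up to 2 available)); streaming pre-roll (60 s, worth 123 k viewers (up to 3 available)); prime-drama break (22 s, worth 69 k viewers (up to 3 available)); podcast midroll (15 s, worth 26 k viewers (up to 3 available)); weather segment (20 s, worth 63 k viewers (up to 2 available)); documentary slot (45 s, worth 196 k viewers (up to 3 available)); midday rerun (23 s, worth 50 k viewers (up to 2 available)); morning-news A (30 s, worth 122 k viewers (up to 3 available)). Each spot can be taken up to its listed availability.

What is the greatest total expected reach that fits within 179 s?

Greedy by ratio would take 3×documentary slot + morning-news A: 165 s used, total 710.
The 30 s tied up in morning-news A is better spent on 2×prime-drama break — total rises to 726 (179 s).
No other feasible combination exceeds 726.

726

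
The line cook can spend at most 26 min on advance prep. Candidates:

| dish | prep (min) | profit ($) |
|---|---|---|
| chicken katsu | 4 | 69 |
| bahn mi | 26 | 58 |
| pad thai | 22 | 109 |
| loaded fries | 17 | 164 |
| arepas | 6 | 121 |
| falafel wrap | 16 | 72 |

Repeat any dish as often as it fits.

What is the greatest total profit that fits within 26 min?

501

Taking the top-ratio dishes first gives 4×arepas for 484 (24 min).
Replace arepas with 2×chicken katsu: the trade gains 17 net, giving 501 at 26 min.
That's the maximum — no swap from here does better than 501.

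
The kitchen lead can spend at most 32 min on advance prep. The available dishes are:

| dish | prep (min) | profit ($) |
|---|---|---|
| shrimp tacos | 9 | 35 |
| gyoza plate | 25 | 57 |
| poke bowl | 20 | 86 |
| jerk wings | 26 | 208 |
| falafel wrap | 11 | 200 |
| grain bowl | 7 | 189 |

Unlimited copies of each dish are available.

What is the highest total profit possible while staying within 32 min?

767

By profit per min: grain bowl 27.00, falafel wrap 18.18, jerk wings 8.00, poke bowl 4.30 lead.
Filling by ratio: 4×grain bowl for 756, with 4 min left unused.
Replace grain bowl with falafel wrap: the trade gains 11 net, giving 767 at 32 min.
Nothing else within 32 min beats 767.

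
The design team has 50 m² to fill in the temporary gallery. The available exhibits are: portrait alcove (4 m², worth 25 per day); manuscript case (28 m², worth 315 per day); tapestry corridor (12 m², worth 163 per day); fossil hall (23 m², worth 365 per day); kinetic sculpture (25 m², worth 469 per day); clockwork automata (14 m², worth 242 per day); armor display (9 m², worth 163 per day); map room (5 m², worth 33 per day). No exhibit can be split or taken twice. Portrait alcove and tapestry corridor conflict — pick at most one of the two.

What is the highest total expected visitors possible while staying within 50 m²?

Density check — kinetic sculpture 18.76, armor display 18.11, clockwork automata 17.29, fossil hall 15.87 are the best per m².
Best packing: kinetic sculpture + clockwork automata + armor display — 48 m², 874 total.
Next best is fossil hall + kinetic sculpture at 834 (48 m²) — short by 40.

874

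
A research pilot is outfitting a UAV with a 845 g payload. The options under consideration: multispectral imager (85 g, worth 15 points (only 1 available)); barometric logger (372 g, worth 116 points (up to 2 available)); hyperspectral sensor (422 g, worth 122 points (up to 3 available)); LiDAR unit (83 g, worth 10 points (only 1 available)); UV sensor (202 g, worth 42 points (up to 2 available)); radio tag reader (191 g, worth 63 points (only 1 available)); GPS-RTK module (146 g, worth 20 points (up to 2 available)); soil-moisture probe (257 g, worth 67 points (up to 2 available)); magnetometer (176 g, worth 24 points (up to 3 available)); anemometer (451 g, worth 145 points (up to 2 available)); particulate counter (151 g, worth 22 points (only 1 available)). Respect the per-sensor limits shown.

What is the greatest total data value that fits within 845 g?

261

Greedy by ratio would take UV sensor + radio tag reader + anemometer: 844 g used, total 250.
Dropping UV sensor and radio tag reader frees 393 g; slotting in barometric logger (372 g) lifts the total to 261 at 823 g.
Nothing else within 845 g beats 261.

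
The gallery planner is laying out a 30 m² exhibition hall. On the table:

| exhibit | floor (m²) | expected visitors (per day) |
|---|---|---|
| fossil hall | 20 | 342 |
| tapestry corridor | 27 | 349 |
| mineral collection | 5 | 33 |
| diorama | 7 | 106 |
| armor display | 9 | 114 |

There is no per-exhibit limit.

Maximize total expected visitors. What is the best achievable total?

456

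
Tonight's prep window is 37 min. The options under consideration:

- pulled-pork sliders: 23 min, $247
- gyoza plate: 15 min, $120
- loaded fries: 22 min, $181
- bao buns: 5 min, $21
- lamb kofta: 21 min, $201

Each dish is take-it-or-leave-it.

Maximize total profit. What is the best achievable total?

321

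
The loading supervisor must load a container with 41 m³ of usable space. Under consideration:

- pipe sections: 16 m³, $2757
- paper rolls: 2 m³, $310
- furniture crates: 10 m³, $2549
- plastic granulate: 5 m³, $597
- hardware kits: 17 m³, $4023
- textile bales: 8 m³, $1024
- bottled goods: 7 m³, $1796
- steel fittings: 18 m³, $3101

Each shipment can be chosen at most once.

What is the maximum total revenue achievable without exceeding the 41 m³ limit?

9275

Taking paper rolls + furniture crates + plastic granulate + hardware kits + bottled goods: 41 m³ used, 9275 in revenue.
The closest alternative, furniture crates + plastic granulate + hardware kits + bottled goods, reaches only 8965.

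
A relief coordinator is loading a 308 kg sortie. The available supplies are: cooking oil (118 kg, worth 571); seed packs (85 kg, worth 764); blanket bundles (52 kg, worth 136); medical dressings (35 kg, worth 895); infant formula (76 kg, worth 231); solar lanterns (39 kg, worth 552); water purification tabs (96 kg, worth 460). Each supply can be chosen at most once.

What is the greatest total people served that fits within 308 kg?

2807

Greedy by ratio would take cooking oil + seed packs + medical dressings + solar lanterns: 277 kg used, total 2782.
The 118 kg tied up in cooking oil is better spent on blanket bundles + water purification tabs — total rises to 2807 (307 kg).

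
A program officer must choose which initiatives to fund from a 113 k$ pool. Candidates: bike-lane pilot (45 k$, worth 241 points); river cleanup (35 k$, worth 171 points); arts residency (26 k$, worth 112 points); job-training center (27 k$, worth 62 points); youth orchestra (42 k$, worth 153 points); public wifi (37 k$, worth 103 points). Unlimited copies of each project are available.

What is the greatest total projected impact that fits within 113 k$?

524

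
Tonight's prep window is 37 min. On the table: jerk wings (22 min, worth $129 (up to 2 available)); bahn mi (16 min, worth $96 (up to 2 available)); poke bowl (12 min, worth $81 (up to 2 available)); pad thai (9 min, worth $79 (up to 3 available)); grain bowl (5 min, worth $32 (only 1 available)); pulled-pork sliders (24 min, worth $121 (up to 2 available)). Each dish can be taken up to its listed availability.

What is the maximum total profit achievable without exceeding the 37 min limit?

271

By profit per min: pad thai 8.78, poke bowl 6.75, grain bowl 6.40 lead.
Greedy by ratio would take 3×pad thai + grain bowl: 32 min used, total 269.
Replace pad thai with poke bowl: the trade gains 2 net, giving 271 at 35 min.
That's the maximum — no swap from here does better than 271.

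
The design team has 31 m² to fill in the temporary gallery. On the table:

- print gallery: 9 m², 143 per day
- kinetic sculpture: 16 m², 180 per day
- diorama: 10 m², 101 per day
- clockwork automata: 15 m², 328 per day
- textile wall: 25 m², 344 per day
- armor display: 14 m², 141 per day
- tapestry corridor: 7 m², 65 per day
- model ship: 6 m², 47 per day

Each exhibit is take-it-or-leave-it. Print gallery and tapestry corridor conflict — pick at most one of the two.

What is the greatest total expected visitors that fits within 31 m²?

By expected visitors per m²: clockwork automata 21.87, print gallery 15.89, textile wall 13.76, kinetic sculpture 11.25 lead.
Best packing: print gallery + clockwork automata + model ship — 30 m², 518 total.
Runner-up kinetic sculpture + clockwork automata tops out at 508.

518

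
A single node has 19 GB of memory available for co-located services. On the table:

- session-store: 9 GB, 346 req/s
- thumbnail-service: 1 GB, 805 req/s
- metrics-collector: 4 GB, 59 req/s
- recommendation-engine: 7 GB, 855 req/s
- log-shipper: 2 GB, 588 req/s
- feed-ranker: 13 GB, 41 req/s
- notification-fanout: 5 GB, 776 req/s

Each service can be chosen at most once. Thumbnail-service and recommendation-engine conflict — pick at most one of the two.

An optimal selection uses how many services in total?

4

The maximum throughput within 19 GB is 2515.
session-store + thumbnail-service + log-shipper + notification-fanout hits 2515 at 17 GB.
All optima have 4 services.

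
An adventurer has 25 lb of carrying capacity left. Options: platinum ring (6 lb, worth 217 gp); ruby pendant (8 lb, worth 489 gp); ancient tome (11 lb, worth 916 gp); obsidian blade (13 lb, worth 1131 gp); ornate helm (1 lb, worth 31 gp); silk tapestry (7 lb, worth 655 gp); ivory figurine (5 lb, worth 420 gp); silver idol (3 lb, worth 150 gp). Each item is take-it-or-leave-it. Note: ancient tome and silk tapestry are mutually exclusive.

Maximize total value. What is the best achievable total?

Obsidian blade + silk tapestry + ivory figurine uses 25 of the 25 lb and totals 2206.
The closest alternative, ancient tome + obsidian blade + ornate helm, reaches only 2078.

2206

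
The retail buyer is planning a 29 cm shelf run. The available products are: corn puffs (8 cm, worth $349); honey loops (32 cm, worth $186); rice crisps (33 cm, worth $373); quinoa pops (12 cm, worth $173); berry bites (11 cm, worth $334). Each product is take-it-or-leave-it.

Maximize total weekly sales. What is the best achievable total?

683

Best packing: corn puffs + berry bites — 19 cm, 683 total.
Next best is corn puffs + quinoa pops at 522 (20 cm) — short by 161.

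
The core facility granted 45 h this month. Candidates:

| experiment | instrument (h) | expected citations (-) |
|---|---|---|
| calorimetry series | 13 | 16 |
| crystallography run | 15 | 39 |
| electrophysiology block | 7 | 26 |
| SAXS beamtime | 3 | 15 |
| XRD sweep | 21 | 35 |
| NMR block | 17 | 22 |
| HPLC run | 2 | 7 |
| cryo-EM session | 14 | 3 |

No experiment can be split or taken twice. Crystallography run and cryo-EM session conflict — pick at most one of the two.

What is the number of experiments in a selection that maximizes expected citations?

5

The maximum expected citations within 45 h is 109.
One optimal bundle: crystallography run + electrophysiology block + SAXS beamtime + NMR block + HPLC run (44 h).
All optima have 5 experiments.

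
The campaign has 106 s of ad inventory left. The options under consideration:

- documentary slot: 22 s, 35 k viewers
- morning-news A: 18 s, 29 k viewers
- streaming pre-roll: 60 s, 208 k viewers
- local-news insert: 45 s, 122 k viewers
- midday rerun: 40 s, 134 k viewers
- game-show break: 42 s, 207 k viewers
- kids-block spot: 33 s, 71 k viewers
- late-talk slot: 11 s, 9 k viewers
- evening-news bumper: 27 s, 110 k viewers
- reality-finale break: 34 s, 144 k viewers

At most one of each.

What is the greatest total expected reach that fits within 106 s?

461

Best packing: game-show break + evening-news bumper + reality-finale break — 103 s, 461 total.
Every other selection either busts 106 s or fails to beat 461.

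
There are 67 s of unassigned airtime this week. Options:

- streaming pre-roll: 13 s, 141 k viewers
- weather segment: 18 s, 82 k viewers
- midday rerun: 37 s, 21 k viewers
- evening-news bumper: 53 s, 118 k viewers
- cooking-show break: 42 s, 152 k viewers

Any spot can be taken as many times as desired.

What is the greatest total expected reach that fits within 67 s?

705

Best packing: 5×streaming pre-roll — 65 s, 705 total.
No other feasible combination exceeds 705.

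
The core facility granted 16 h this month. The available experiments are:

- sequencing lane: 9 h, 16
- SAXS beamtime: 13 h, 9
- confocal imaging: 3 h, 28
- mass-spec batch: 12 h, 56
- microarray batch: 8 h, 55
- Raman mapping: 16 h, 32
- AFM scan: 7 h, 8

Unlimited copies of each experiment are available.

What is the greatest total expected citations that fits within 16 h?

The ratio ordering already packs tightly: 5×confocal imaging, 15 h, 140.
No other feasible combination exceeds 140.

140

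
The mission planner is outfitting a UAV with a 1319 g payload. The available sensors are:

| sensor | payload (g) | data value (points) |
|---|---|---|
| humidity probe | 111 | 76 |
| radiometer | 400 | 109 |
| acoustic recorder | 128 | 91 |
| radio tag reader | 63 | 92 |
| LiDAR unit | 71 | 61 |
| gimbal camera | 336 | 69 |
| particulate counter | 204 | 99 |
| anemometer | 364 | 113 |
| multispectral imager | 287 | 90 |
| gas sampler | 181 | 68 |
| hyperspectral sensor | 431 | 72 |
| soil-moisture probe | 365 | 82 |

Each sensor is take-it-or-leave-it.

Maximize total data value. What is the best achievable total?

Greedy by ratio would take humidity probe + acoustic recorder + radio tag reader + LiDAR unit + particulate counter + multispectral imager + gas sampler: 1045 g used, total 577.
Replace gas sampler with anemometer: the trade gains 45 net, giving 622 at 1228 g.
An exhaustive check of the 4096 subsets confirms 622.

622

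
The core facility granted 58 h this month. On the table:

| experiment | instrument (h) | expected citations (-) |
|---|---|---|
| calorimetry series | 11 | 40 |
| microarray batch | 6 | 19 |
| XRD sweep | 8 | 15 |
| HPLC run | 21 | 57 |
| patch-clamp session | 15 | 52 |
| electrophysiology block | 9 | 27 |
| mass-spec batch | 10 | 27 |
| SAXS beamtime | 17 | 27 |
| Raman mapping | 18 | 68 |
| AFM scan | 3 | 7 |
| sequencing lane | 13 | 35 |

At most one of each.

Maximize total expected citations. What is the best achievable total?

195

Taking the top-ratio experiments first gives calorimetry series + microarray batch + patch-clamp session + Raman mapping + AFM scan for 186 (53 h).
The 9 h tied up in microarray batch and AFM scan is better spent on sequencing lane — total rises to 195 (57 h).
The closest alternative, calorimetry series + microarray batch + XRD sweep + patch-clamp session + Raman mapping, reaches only 194.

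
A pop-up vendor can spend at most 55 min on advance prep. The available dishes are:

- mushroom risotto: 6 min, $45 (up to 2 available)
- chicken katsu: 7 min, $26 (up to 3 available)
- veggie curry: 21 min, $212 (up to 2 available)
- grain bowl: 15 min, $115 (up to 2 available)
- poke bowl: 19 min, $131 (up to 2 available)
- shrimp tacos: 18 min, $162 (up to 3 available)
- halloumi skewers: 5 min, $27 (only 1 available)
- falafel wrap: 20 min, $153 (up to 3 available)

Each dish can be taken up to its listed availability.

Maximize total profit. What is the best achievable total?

514

The ratio ordering already packs tightly: 2×mushroom risotto + 2×veggie curry, 54 min, 514.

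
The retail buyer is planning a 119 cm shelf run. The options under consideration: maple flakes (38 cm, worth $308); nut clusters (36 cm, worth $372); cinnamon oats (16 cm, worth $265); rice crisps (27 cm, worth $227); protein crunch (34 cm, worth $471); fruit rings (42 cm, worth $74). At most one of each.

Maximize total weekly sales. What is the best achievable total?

Best packing: nut clusters + cinnamon oats + rice crisps + protein crunch — 113 cm, 1335 total.

1335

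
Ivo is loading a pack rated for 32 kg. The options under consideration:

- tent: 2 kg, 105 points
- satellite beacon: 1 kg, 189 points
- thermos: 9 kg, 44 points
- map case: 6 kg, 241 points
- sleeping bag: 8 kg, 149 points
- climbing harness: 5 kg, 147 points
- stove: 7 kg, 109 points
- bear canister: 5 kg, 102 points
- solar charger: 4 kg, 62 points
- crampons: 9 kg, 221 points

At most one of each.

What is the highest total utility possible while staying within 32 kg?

Tent + satellite beacon + map case + climbing harness + bear canister + solar charger + crampons uses 32 of the 32 kg and totals 1067.

1067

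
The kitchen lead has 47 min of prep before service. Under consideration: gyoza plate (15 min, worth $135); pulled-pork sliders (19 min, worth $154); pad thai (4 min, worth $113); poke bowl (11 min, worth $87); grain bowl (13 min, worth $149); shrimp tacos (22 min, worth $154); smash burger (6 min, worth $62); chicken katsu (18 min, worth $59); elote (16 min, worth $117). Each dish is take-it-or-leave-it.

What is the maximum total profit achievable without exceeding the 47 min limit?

503

Density check — pad thai 28.25, grain bowl 11.46, smash burger 10.33, gyoza plate 9.00 are the best per min.
Taking the top-ratio dishes first gives gyoza plate + pad thai + grain bowl + smash burger for 459 (38 min).
The 21 min tied up in gyoza plate and smash burger is better spent on pulled-pork sliders + poke bowl — total rises to 503 (47 min).
No other feasible combination exceeds 503.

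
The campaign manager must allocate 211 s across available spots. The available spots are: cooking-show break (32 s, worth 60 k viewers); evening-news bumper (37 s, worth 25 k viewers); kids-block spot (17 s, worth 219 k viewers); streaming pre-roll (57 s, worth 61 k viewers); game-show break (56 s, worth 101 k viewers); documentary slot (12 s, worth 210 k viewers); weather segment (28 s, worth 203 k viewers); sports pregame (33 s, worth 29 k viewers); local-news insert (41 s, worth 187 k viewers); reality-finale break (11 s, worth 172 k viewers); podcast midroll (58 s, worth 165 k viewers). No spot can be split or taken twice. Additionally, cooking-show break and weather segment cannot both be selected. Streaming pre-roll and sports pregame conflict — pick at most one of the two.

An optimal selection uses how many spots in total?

7

Best achievable expected reach is 1185.
For example kids-block spot + documentary slot + weather segment + sports pregame + local-news insert + reality-finale break + podcast midroll achieves it, using 200 s.
Any selection reaching 1185 contains exactly 7 spots.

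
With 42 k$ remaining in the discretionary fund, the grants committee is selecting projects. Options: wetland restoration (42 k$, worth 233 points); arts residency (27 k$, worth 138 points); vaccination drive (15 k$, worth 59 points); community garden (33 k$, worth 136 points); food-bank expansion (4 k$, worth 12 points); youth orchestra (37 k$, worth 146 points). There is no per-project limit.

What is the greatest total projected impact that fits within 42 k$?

Wetland restoration uses 42 of the 42 k$ and totals 233.

233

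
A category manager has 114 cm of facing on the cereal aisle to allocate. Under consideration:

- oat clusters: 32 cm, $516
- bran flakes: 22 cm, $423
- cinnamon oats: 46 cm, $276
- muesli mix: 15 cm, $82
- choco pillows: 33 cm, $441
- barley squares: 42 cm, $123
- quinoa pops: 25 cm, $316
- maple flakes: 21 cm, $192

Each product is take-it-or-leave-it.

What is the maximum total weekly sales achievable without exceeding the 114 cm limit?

Ranking by ratio (weekly sales/cm): bran flakes 19.23, oat clusters 16.12, choco pillows 13.36.
Taking oat clusters + bran flakes + choco pillows + quinoa pops: 112 cm used, 1696 in weekly sales.
Next best is oat clusters + bran flakes + choco pillows + maple flakes at 1572 (108 cm) — short by 124.

1696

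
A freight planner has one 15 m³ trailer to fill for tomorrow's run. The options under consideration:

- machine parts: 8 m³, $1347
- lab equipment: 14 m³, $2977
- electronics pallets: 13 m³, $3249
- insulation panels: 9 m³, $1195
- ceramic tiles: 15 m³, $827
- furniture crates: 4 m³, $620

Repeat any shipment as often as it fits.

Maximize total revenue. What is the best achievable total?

By revenue per m³: electronics pallets 249.92, lab equipment 212.64, machine parts 168.38 lead.
Taking electronics pallets: 13 m³ used, 3249 in revenue.
The spare 2 m³ is too small for any remaining shipment, and no exchange beats 3249.

3249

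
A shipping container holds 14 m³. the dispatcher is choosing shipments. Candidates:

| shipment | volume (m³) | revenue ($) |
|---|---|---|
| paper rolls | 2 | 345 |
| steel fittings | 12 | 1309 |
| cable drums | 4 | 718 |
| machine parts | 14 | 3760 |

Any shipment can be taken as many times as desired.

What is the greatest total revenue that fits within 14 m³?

3760

Machine parts uses 14 of the 14 m³ and totals 3760.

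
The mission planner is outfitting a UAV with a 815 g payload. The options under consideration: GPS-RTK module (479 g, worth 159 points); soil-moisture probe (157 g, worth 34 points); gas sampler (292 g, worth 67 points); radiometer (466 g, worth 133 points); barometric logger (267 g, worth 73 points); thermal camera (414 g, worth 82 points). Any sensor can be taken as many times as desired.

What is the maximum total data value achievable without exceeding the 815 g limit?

232

The ratio ordering already packs tightly: GPS-RTK module + barometric logger, 746 g, 232.
That's the maximum — no swap from here does better than 232.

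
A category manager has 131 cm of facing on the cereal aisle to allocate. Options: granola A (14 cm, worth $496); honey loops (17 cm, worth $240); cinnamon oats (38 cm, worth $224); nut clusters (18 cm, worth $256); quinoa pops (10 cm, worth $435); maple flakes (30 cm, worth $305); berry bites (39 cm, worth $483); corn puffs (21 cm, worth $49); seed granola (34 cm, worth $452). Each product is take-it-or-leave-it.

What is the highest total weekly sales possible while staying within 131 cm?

2215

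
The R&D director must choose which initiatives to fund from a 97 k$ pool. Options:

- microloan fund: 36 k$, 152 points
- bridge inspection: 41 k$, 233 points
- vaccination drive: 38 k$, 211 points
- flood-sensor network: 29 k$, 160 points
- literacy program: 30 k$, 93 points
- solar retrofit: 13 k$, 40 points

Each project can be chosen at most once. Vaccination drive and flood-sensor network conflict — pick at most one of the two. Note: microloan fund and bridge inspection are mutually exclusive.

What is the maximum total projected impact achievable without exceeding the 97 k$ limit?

Ranking by ratio (projected impact/k$): bridge inspection 5.68, vaccination drive 5.55, flood-sensor network 5.52, microloan fund 4.22.
Taking bridge inspection + vaccination drive + solar retrofit: 92 k$ used, 484 in projected impact.

484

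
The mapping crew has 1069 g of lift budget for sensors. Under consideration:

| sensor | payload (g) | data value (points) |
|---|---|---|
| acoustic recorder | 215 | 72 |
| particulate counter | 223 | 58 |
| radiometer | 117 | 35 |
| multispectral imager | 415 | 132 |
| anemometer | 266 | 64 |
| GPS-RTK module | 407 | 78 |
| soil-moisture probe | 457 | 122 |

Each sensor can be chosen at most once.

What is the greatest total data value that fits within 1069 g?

Greedy by ratio would take acoustic recorder + particulate counter + radiometer + multispectral imager: 970 g used, total 297.
Replace particulate counter with anemometer: the trade gains 6 net, giving 303 at 1013 g.
The spare 56 g is too small for any remaining sensor, and no exchange beats 303.

303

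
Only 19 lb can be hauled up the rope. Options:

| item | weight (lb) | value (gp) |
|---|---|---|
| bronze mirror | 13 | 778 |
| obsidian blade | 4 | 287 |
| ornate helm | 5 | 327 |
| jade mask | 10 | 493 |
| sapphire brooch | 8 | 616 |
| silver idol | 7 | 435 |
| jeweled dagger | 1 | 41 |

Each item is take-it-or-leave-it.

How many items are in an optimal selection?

3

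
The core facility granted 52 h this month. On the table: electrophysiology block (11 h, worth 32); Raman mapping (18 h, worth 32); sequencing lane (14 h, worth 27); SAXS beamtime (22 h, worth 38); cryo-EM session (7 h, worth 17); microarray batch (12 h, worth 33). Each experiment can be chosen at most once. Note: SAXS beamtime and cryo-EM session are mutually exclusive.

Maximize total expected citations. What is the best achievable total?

By expected citations per h: electrophysiology block 2.91, microarray batch 2.75, cryo-EM session 2.43, sequencing lane 1.93 lead.
The ratio heuristic lands on electrophysiology block + sequencing lane + cryo-EM session + microarray batch (109) but leaves 8 h idle.
Replace sequencing lane with Raman mapping: the trade gains 5 net, giving 114 at 48 h.
Every other selection either busts 52 h or breaks a pairing rule or fails to beat 114.

114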